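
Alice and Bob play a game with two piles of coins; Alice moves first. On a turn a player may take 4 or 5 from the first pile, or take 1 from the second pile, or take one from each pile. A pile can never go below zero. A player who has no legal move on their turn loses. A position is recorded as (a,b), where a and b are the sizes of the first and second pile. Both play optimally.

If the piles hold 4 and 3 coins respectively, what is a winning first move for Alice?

Positions with no move are L. A position that does have a move is losing for the player to move precisely when every available move leads to a winning position for the opponent. Fill in the labels:
No move ever increases a pile, so every position that can arise here has a ≤ 4 and b ≤ 3; it is enough to label the cells with 0 ≤ a ≤ 4 and 0 ≤ b ≤ 3.
Every move lowers a or b (never raises either), so fill the grid row by row in increasing a, and left to right within a row: each cell's successors are then already labelled.
      b=0  b=1  b=2  b=3
a=0:    L    W    L    W
a=1:    L    W    L    W
a=2:    L    W    L    W
a=3:    L    W    L    W
a=4:    W    W    W    W
Cells with no legal move (terminal, hence L): (0,0), (1,0), (2,0), (3,0).
The remaining L cells, each justified by listing all of its moves:
(0,2): the only move is to (0,1)(W), a W ⇒ L
(1,2): moves to (1,1)(W), (0,1)(W); every one is W ⇒ L
(2,2): moves to (2,1)(W), (1,1)(W); every one is W ⇒ L
(3,2): moves to (3,1)(W), (2,1)(W); every one is W ⇒ L
Every other cell has at least one move into one of the L cells above, so it is W.
From (4,3), the L positions reachable in one move are: (3,2).

Move to (3,2).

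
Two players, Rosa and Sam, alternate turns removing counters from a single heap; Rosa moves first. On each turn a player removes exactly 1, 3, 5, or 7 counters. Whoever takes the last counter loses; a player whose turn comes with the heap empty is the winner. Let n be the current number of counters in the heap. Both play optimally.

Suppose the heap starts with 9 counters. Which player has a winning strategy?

Work bottom-up. With no move the player to move wins. Otherwise the position is W if at least one move leads to an L position for the opponent, and L if every move leads to a W.
n=0: no move; the opponent has just taken the last counter and therefore loses → W
n=1: only reaches 0(W), which is W → L
n=2: reaches L-position 1 → W
n=3: only reaches 2(W), 0(W), all W → L
n=4: reaches L-position 3 → W
n=5: only reaches 4(W), 2(W), 0(W), all W → L
n=6: reaches L-position 5 → W
n=7: only reaches 6(W), 4(W), 2(W), 0(W), all W → L
n=8: reaches L-position 7 → W
n=9: only reaches 8(W), 6(W), 4(W), 2(W), all W → L
Every move from 9 reaches a W position, so the mover loses.

Sam wins.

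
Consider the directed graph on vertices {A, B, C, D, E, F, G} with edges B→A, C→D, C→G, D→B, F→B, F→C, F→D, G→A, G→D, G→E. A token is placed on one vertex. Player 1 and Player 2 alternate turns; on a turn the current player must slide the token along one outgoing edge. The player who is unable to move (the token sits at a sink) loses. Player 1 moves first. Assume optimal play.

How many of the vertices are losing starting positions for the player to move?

3

Positions with no move are L. A position that does have a move is losing for the player to move precisely when every available move leads to a winning position for the opponent. Fill in the labels:
Every edge goes from a vertex to one that appears earlier in the order A, E, B, D, G, C, F, so processing vertices in that order labels each vertex after all of its successors.
A: no outgoing edge → L
E: no outgoing edge → L
B: W (go to A, an L position)
D: L (sole option B(W) is W)
G: W (go to D, an L position)
C: W (go to D, an L position)
F: W (go to D, an L position)
The L vertices are A, D, E; that is 3 in all.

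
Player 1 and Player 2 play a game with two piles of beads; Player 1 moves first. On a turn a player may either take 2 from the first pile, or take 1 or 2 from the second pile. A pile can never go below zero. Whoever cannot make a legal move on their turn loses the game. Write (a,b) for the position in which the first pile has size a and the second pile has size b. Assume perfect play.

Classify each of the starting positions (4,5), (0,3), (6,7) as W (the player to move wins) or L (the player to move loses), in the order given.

(4,5): W, (0,3): L, (6,7): L

Build the W/L table. Terminal = L. A non-terminal position is W if it has a move to some L; otherwise it is L.
No move ever increases a pile, so every position that can arise here has a ≤ 6 and b ≤ 7; it is enough to label the cells with 0 ≤ a ≤ 6 and 0 ≤ b ≤ 7.
Every move lowers a or b (never raises either), so fill the grid row by row in increasing a, and left to right within a row: each cell's successors are then already labelled.
      b=0  b=1  b=2  b=3  b=4  b=5  b=6  b=7
a=0:    L    W    W    L    W    W    L    W
a=1:    L    W    W    L    W    W    L    W
a=2:    W    L    W    W    L    W    W    L
a=3:    W    L    W    W    L    W    W    L
a=4:    L    W    W    L    W    W    L    W
a=5:    L    W    W    L    W    W    L    W
a=6:    W    L    W    W    L    W    W    L
Cells with no legal move (terminal, hence L): (0,0), (1,0).
The remaining L cells, each justified by listing all of its moves:
(0,3): L (options (0,2)(W), (0,1)(W) are all W)
(0,6): L (options (0,5)(W), (0,4)(W) are all W)
(1,3): L (options (1,2)(W), (1,1)(W) are all W)
(1,6): L (options (1,5)(W), (1,4)(W) are all W)
(2,1): L (options (0,1)(W), (2,0)(W) are all W)
(2,4): L (options (0,4)(W), (2,3)(W), (2,2)(W) are all W)
(2,7): L (options (0,7)(W), (2,6)(W), (2,5)(W) are all W)
(3,1): L (options (1,1)(W), (3,0)(W) are all W)
(3,4): L (options (1,4)(W), (3,3)(W), (3,2)(W) are all W)
(3,7): L (options (1,7)(W), (3,6)(W), (3,5)(W) are all W)
(4,0): L (sole option (2,0)(W) is W)
(4,3): L (options (2,3)(W), (4,2)(W), (4,1)(W) are all W)
(4,6): L (options (2,6)(W), (4,5)(W), (4,4)(W) are all W)
(5,0): L (sole option (3,0)(W) is W)
(5,3): L (options (3,3)(W), (5,2)(W), (5,1)(W) are all W)
(5,6): L (options (3,6)(W), (5,5)(W), (5,4)(W) are all W)
(6,1): L (options (4,1)(W), (6,0)(W) are all W)
(6,4): L (options (4,4)(W), (6,3)(W), (6,2)(W) are all W)
(6,7): L (options (4,7)(W), (6,6)(W), (6,5)(W) are all W)
Every other cell has at least one move into one of the L cells above, so it is W.
(4,5): the move to (4,3) reaches an L cell, so W
(0,3): one of the L cells justified above, so L
(6,7): one of the L cells justified above, so L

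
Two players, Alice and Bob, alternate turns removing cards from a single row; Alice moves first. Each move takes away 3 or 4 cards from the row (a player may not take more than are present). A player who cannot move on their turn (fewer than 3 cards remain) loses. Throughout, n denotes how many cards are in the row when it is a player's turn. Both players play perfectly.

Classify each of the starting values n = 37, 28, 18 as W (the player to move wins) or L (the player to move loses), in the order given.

37: L, 28: L, 18: W

Work bottom-up. With no move the player to move loses. Otherwise the position is W if at least one move leads to an L position for the opponent, and L if every move leads to a W.
n=0: no move → L
n=1: no move → L
n=2: no move → L
n=3: can move to 0, which is L ⇒ W
n=4: can move to 1, which is L ⇒ W
n=5: can move to 2, which is L ⇒ W
n=6: can move to 2, which is L ⇒ W
n=7: moves to 4(W), 3(W); every one is W ⇒ L
n=8: moves to 5(W), 4(W); every one is W ⇒ L
n=9: moves to 6(W), 5(W); every one is W ⇒ L
n=10: can move to 7, which is L ⇒ W
n=11: can move to 8, which is L ⇒ W
n=12: can move to 9, which is L ⇒ W
n=13: can move to 9, which is L ⇒ W
n=14: moves to 11(W), 10(W); every one is W ⇒ L
n=15: moves to 12(W), 11(W); every one is W ⇒ L
n=16: moves to 13(W), 12(W); every one is W ⇒ L
n=17: can move to 14, which is L ⇒ W
n=18: can move to 15, which is L ⇒ W
n=19: can move to 16, which is L ⇒ W
n=20: can move to 16, which is L ⇒ W
n=21: moves to 18(W), 17(W); every one is W ⇒ L
n=22: moves to 19(W), 18(W); every one is W ⇒ L
n=23: moves to 20(W), 19(W); every one is W ⇒ L
n=24: can move to 21, which is L ⇒ W
n=25: can move to 22, which is L ⇒ W
n=26: can move to 23, which is L ⇒ W
n=27: can move to 23, which is L ⇒ W
n=28: moves to 25(W), 24(W); every one is W ⇒ L
n=29: moves to 26(W), 25(W); every one is W ⇒ L
n=30: moves to 27(W), 26(W); every one is W ⇒ L
n=31: can move to 28, which is L ⇒ W
n=32: can move to 29, which is L ⇒ W
n=33: can move to 30, which is L ⇒ W
n=34: can move to 30, which is L ⇒ W
n=35: moves to 32(W), 31(W); every one is W ⇒ L
n=36: moves to 33(W), 32(W); every one is W ⇒ L
n=37: moves to 34(W), 33(W); every one is W ⇒ L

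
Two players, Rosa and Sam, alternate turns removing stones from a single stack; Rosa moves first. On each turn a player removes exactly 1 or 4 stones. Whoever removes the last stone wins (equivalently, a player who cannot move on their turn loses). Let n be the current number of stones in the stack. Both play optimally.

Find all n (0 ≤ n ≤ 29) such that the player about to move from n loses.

0, 2, 5, 7, 10, 12, 15, 17, 20, 22, 25, 27

Work bottom-up. With no move the player to move loses. Otherwise the position is W if at least one move leads to an L position for the opponent, and L if every move leads to a W.
n=0: no move → L
n=1: reaches L-position 0 → W
n=2: only reaches 1(W), which is W → L
n=3: reaches L-position 2 → W
n=4: reaches L-position 0 → W
n=5: only reaches 4(W), 1(W), all W → L
n=6: reaches L-position 5 → W
n=7: only reaches 6(W), 3(W), all W → L
n=8: reaches L-position 7 → W
n=9: reaches L-position 5 → W
n=10: only reaches 9(W), 6(W), all W → L
n=11: reaches L-position 10 → W
n=12: only reaches 11(W), 8(W), all W → L
n=13: reaches L-position 12 → W
n=14: reaches L-position 10 → W
n=15: only reaches 14(W), 11(W), all W → L
n=16: reaches L-position 15 → W
n=17: only reaches 16(W), 13(W), all W → L
n=18: reaches L-position 17 → W
n=19: reaches L-position 15 → W
n=20: only reaches 19(W), 16(W), all W → L
n=21: reaches L-position 20 → W
n=22: only reaches 21(W), 18(W), all W → L
n=23: reaches L-position 22 → W
n=24: reaches L-position 20 → W
n=25: only reaches 24(W), 21(W), all W → L
n=26: reaches L-position 25 → W
n=27: only reaches 26(W), 23(W), all W → L
n=28: reaches L-position 27 → W
n=29: reaches L-position 25 → W
The losing starting values of n are exactly the entries labelled L in this table (12 of them).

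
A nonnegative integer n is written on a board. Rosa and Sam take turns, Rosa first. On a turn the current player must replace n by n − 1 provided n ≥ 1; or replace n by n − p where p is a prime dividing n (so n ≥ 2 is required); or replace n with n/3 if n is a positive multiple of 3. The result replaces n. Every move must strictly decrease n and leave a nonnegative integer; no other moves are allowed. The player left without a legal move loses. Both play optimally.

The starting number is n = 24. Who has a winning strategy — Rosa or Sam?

Rosa wins.

Classify positions by backward induction: terminal positions (no move available) are L. From any other position, the mover wins iff some move reaches an L.
n=0: no move → L
n=1: reaches L-position 0 → W
n=2: reaches L-position 0 → W
n=3: reaches L-position 0 → W
n=4: only reaches 2(W), 3(W), all W → L
n=5: reaches L-position 0 → W
n=6: reaches L-position 4 → W
n=7: reaches L-position 0 → W
n=8: only reaches 6(W), 7(W), all W → L
n=9: reaches L-position 8 → W
n=10: reaches L-position 8 → W
n=11: reaches L-position 0 → W
n=12: reaches L-position 4 → W
n=13: reaches L-position 0 → W
n=14: only reaches 7(W), 12(W), 13(W), all W → L
n=15: reaches L-position 14 → W
n=16: reaches L-position 14 → W
n=17: reaches L-position 0 → W
n=18: only reaches 6(W), 15(W), 16(W), 17(W), all W → L
n=19: reaches L-position 0 → W
n=20: reaches L-position 18 → W
n=21: reaches L-position 14 → W
n=22: only reaches 11(W), 20(W), 21(W), all W → L
n=23: reaches L-position 0 → W
n=24: reaches L-position 8 → W
From 24 Rosa can move to 8, reaching an L position.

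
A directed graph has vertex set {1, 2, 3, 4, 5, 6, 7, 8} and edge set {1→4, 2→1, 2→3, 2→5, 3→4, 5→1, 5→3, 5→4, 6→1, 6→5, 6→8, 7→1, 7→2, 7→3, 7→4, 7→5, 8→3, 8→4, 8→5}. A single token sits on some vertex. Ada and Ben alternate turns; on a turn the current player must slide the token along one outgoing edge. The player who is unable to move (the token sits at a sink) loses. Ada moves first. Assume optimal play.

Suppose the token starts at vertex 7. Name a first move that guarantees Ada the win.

Move to 2.

Classify positions by backward induction: terminal positions (no move available) are L. From any other position, the mover wins iff some move reaches an L.
Every edge goes from a vertex to one that appears earlier in the order 4, 3, 1, 5, 2, 7, 8, 6, so processing vertices in that order labels each vertex after all of its successors.
4: no outgoing edge → L
3: can move to 4, which is L ⇒ W
1: can move to 4, which is L ⇒ W
5: can move to 4, which is L ⇒ W
2: moves to 5(W), 1(W), 3(W); every one is W ⇒ L
7: can move to 2, which is L ⇒ W
8: can move to 4, which is L ⇒ W
6: moves to 8(W), 5(W), 1(W); every one is W ⇒ L
From 7, the L positions reachable in one move are: 2, 4. Any move reaching one of these is winning.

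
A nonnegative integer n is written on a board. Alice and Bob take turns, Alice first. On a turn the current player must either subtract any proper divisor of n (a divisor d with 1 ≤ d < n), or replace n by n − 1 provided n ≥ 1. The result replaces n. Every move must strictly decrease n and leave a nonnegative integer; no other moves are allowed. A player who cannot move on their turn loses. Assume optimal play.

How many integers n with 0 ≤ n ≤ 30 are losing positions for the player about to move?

Classify positions by backward induction: terminal positions (no move available) are L. From any other position, the mover wins iff some move reaches an L.
n=0: no move → L
n=1: W (go to 0, an L position)
n=2: L (sole option 1(W) is W)
n=3: W (go to 2, an L position)
n=4: W (go to 2, an L position)
n=5: L (sole option 4(W) is W)
n=6: W (go to 5, an L position)
n=7: L (sole option 6(W) is W)
n=8: W (go to 7, an L position)
n=9: L (options 6(W), 8(W) are all W)
n=10: W (go to 5, an L position)
n=11: L (sole option 10(W) is W)
n=12: W (go to 9, an L position)
n=13: L (sole option 12(W) is W)
n=14: W (go to 7, an L position)
n=15: L (options 10(W), 12(W), 14(W) are all W)
n=16: W (go to 15, an L position)
n=17: L (sole option 16(W) is W)
n=18: W (go to 9, an L position)
n=19: L (sole option 18(W) is W)
n=20: W (go to 15, an L position)
n=21: L (options 14(W), 18(W), 20(W) are all W)
n=22: W (go to 11, an L position)
n=23: L (sole option 22(W) is W)
n=24: W (go to 21, an L position)
n=25: L (options 20(W), 24(W) are all W)
n=26: W (go to 13, an L position)
n=27: L (options 18(W), 24(W), 26(W) are all W)
n=28: W (go to 21, an L position)
n=29: L (sole option 28(W) is W)
n=30: W (go to 15, an L position)
L entries with 0 ≤ n ≤ 30: n = 0, 2, 5, 7, 9, 11, 13, 15, 17, 19, 21, 23, 25, 27, 29; that makes 15.

15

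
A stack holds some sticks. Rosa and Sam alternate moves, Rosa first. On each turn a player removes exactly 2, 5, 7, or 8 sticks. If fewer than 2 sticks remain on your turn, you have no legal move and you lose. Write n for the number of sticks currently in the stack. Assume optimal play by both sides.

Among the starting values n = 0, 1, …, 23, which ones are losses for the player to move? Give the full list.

Label each position W (a win for the player to move) or L (a loss). A position with no legal move is L; any other position is W exactly when some move reaches an L, and L when every move reaches a W.
n=0: no move → L
n=1: no move → L
n=2: W (go to 0, an L position)
n=3: W (go to 1, an L position)
n=4: L (sole option 2(W) is W)
n=5: W (go to 0, an L position)
n=6: W (go to 4, an L position)
n=7: W (go to 0, an L position)
n=8: W (go to 1, an L position)
n=9: W (go to 4, an L position)
n=10: L (options 8(W), 5(W), 3(W), 2(W) are all W)
n=11: W (go to 4, an L position)
n=12: W (go to 10, an L position)
n=13: L (options 11(W), 8(W), 6(W), 5(W) are all W)
n=14: L (options 12(W), 9(W), 7(W), 6(W) are all W)
n=15: W (go to 13, an L position)
n=16: W (go to 14, an L position)
n=17: W (go to 10, an L position)
n=18: W (go to 13, an L position)
n=19: W (go to 14, an L position)
n=20: W (go to 13, an L position)
n=21: W (go to 14, an L position)
n=22: W (go to 14, an L position)
n=23: L (options 21(W), 18(W), 16(W), 15(W) are all W)
The losing starting values of n are exactly the entries labelled L in this table (7 of them).

0, 1, 4, 10, 13, 14, 23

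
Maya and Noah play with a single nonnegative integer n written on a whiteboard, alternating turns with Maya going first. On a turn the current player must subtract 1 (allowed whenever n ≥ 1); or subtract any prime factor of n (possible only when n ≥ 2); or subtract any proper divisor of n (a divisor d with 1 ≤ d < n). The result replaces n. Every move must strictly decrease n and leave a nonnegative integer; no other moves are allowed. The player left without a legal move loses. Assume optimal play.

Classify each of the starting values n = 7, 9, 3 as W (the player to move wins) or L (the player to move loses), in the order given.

7: W, 9: L, 3: W

Work bottom-up. With no move the player to move loses. Otherwise the position is W if at least one move leads to an L position for the opponent, and L if every move leads to a W.
n=0: no move → L
n=1: →0(L), so W
n=2: →0(L), so W
n=3: →0(L), so W
n=4: →2(W), 3(W) — all W, so L
n=5: →0(L), so W
n=6: →4(L), so W
n=7: →0(L), so W
n=8: →4(L), so W
n=9: →6(W), 8(W) — all W, so L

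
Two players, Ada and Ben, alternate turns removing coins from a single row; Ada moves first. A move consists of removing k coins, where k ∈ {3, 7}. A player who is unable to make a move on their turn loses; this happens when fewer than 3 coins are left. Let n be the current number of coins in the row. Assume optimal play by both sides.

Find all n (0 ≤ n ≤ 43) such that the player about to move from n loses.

0, 1, 2, 6, 10, 11, 12, 16, 20, 21, 22, 26, 30, 31, 32, 36, 40, 41, 42

Label each position W (a win for the player to move) or L (a loss). A position with no legal move is L; any other position is W exactly when some move reaches an L, and L when every move reaches a W.
n=0: no move → L
n=1: no move → L
n=2: no move → L
n=3: →0(L), so W
n=4: →1(L), so W
n=5: →2(L), so W
n=6: →3(W) only, which is W, so L
n=7: →0(L), so W
n=8: →1(L), so W
n=9: →6(L), so W
n=10: →7(W), 3(W) — all W, so L
n=11: →8(W), 4(W) — all W, so L
n=12: →9(W), 5(W) — all W, so L
n=13: →10(L), so W
n=14: →11(L), so W
n=15: →12(L), so W
n=16: →13(W), 9(W) — all W, so L
n=17: →10(L), so W
n=18: →11(L), so W
n=19: →16(L), so W
n=20: →17(W), 13(W) — all W, so L
n=21: →18(W), 14(W) — all W, so L
n=22: →19(W), 15(W) — all W, so L
n=23: →20(L), so W
n=24: →21(L), so W
n=25: →22(L), so W
n=26: →23(W), 19(W) — all W, so L
n=27: →20(L), so W
n=28: →21(L), so W
n=29: →26(L), so W
n=30: →27(W), 23(W) — all W, so L
n=31: →28(W), 24(W) — all W, so L
n=32: →29(W), 25(W) — all W, so L
n=33: →30(L), so W
n=34: →31(L), so W
n=35: →32(L), so W
n=36: →33(W), 29(W) — all W, so L
n=37: →30(L), so W
n=38: →31(L), so W
n=39: →36(L), so W
n=40: →37(W), 33(W) — all W, so L
n=41: →38(W), 34(W) — all W, so L
n=42: →39(W), 35(W) — all W, so L
n=43: →40(L), so W
Reading off the rows marked L gives the requested list; there are 19 such values of n.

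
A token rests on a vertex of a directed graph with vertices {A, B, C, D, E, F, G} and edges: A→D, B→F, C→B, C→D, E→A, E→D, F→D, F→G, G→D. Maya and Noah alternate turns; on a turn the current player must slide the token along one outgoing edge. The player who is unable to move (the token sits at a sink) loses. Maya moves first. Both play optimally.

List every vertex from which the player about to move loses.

B, D

Classify positions by backward induction: terminal positions (no move available) are L. From any other position, the mover wins iff some move reaches an L.
Every edge goes from a vertex to one that appears earlier in the order D, G, F, B, A, E, C, so processing vertices in that order labels each vertex after all of its successors.
D: no outgoing edge → L
G: can move to D, which is L ⇒ W
F: can move to D, which is L ⇒ W
B: the only move is to F(W), a W ⇒ L
A: can move to D, which is L ⇒ W
E: can move to D, which is L ⇒ W
C: can move to B, which is L ⇒ W
Reading off the rows marked L gives the requested list; there are 2 such vertices.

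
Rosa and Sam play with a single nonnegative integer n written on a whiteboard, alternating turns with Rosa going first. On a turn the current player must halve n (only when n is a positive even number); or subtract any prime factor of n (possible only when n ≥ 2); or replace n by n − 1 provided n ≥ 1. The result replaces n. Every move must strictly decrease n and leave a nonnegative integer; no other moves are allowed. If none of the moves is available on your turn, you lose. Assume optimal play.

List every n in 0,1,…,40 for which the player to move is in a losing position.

Positions with no move are L. A position that does have a move is losing for the player to move precisely when every available move leads to a winning position for the opponent. Fill in the labels:
n=0: no move → L
n=1: →0(L), so W
n=2: →0(L), so W
n=3: →0(L), so W
n=4: →2(W), 3(W) — all W, so L
n=5: →0(L), so W
n=6: →4(L), so W
n=7: →0(L), so W
n=8: →4(L), so W
n=9: →6(W), 8(W) — all W, so L
n=10: →9(L), so W
n=11: →0(L), so W
n=12: →9(L), so W
n=13: →0(L), so W
n=14: →7(W), 12(W), 13(W) — all W, so L
n=15: →14(L), so W
n=16: →14(L), so W
n=17: →0(L), so W
n=18: →9(L), so W
n=19: →0(L), so W
n=20: →10(W), 15(W), 18(W), 19(W) — all W, so L
n=21: →14(L), so W
n=22: →20(L), so W
n=23: →0(L), so W
n=24: →12(W), 21(W), 22(W), 23(W) — all W, so L
n=25: →20(L), so W
n=26: →24(L), so W
n=27: →24(L), so W
n=28: →14(L), so W
n=29: →0(L), so W
n=30: →15(W), 25(W), 27(W), 28(W), 29(W) — all W, so L
n=31: →0(L), so W
n=32: →30(L), so W
n=33: →30(L), so W
n=34: →17(W), 32(W), 33(W) — all W, so L
n=35: →30(L), so W
n=36: →34(L), so W
n=37: →0(L), so W
n=38: →19(W), 36(W), 37(W) — all W, so L
n=39: →38(L), so W
n=40: →20(L), so W
The losing starting values of n are exactly the entries labelled L in this table (9 of them).

0, 4, 9, 14, 20, 24, 30, 34, 38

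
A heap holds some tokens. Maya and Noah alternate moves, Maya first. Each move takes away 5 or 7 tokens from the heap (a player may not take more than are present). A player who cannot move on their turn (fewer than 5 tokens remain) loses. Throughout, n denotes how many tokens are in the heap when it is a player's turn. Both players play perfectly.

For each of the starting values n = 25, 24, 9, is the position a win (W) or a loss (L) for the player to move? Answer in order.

Work bottom-up. With no move the player to move loses. Otherwise the position is W if at least one move leads to an L position for the opponent, and L if every move leads to a W.
n=0: no move → L
n=1: no move → L
n=2: no move → L
n=3: no move → L
n=4: no move → L
n=5: W (go to 0, an L position)
n=6: W (go to 1, an L position)
n=7: W (go to 2, an L position)
n=8: W (go to 3, an L position)
n=9: W (go to 4, an L position)
n=10: W (go to 3, an L position)
n=11: W (go to 4, an L position)
n=12: L (options 7(W), 5(W) are all W)
n=13: L (options 8(W), 6(W) are all W)
n=14: L (options 9(W), 7(W) are all W)
n=15: L (options 10(W), 8(W) are all W)
n=16: L (options 11(W), 9(W) are all W)
n=17: W (go to 12, an L position)
n=18: W (go to 13, an L position)
n=19: W (go to 14, an L position)
n=20: W (go to 15, an L position)
n=21: W (go to 16, an L position)
n=22: W (go to 15, an L position)
n=23: W (go to 16, an L position)
n=24: L (options 19(W), 17(W) are all W)
n=25: L (options 20(W), 18(W) are all W)

25: L, 24: L, 9: W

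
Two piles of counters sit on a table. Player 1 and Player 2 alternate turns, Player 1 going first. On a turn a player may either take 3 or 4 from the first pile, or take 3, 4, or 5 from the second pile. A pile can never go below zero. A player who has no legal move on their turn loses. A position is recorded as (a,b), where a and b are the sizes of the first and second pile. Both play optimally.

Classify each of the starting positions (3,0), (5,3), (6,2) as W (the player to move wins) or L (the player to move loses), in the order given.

Work bottom-up. With no move the player to move loses. Otherwise the position is W if at least one move leads to an L position for the opponent, and L if every move leads to a W.
No move ever increases a pile, so every position that can arise here has a ≤ 6 and b ≤ 3; it is enough to label the cells with 0 ≤ a ≤ 6 and 0 ≤ b ≤ 3.
Every move lowers a or b (never raises either), so fill the grid row by row in increasing a, and left to right within a row: each cell's successors are then already labelled.
      b=0  b=1  b=2  b=3
a=0:    L    L    L    W
a=1:    L    L    L    W
a=2:    L    L    L    W
a=3:    W    W    W    L
a=4:    W    W    W    L
a=5:    W    W    W    L
a=6:    W    W    W    W
Cells with no legal move (terminal, hence L): (0,0), (0,1), (0,2), (1,0), (1,1), (1,2), (2,0), (2,1), (2,2).
The remaining L cells, each justified by listing all of its moves:
(3,3): →(0,3)(W), (3,0)(W) — all W, so L
(4,3): →(1,3)(W), (0,3)(W), (4,0)(W) — all W, so L
(5,3): →(2,3)(W), (1,3)(W), (5,0)(W) — all W, so L
Every other cell has at least one move into one of the L cells above, so it is W.
(3,0): the move to (0,0) reaches an L cell, so W
(5,3): one of the L cells justified above, so L
(6,2): the move to (2,2) reaches an L cell, so W

(3,0): W, (5,3): L, (6,2): W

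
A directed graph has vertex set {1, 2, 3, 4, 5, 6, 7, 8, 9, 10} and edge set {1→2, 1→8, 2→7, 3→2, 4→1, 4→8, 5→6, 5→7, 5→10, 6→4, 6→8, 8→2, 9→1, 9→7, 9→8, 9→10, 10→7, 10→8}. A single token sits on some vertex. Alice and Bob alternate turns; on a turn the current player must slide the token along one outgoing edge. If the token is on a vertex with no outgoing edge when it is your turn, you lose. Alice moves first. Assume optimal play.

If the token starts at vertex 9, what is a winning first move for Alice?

Use the standard recursion: the mover loses at a terminal position; elsewhere, the mover wins exactly when some move hands the opponent an L position.
Every edge goes from a vertex to one that appears earlier in the order 7, 2, 8, 10, 1, 4, 9, 6, 5, 3, so processing vertices in that order labels each vertex after all of its successors.
7: no outgoing edge → L
2: W (go to 7, an L position)
8: L (sole option 2(W) is W)
10: W (go to 8, an L position)
1: W (go to 8, an L position)
4: W (go to 8, an L position)
9: W (go to 8, an L position)
6: W (go to 8, an L position)
5: W (go to 7, an L position)
3: L (sole option 2(W) is W)
From 9, the L positions reachable in one move are: 8, 7. Any move reaching one of these is winning.

Move to 8.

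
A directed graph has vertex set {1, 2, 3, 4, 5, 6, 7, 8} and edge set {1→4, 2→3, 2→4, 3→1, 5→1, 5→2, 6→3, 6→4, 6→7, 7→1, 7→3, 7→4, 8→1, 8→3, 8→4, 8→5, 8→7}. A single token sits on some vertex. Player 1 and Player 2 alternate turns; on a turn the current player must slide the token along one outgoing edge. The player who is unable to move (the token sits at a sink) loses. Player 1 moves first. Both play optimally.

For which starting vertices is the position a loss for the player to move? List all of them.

Work bottom-up. With no move the player to move loses. Otherwise the position is W if at least one move leads to an L position for the opponent, and L if every move leads to a W.
Every edge goes from a vertex to one that appears earlier in the order 4, 1, 3, 2, 7, 6, 5, 8, so processing vertices in that order labels each vertex after all of its successors.
4: no outgoing edge → L
1: W (go to 4, an L position)
3: L (sole option 1(W) is W)
2: W (go to 3, an L position)
7: W (go to 3, an L position)
6: W (go to 3, an L position)
5: L (options 2(W), 1(W) are all W)
8: W (go to 5, an L position)
Reading off the rows marked L gives the requested list; there are 3 such vertices.

3, 4, 5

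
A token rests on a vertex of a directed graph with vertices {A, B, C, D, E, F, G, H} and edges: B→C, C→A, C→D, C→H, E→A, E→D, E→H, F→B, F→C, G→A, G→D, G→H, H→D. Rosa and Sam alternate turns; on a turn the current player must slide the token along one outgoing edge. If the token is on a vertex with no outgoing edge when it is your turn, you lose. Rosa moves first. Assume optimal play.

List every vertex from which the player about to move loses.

A, B, D

Use the standard recursion: the mover loses at a terminal position; elsewhere, the mover wins exactly when some move hands the opponent an L position.
Every edge goes from a vertex to one that appears earlier in the order A, D, H, C, G, E, B, F, so processing vertices in that order labels each vertex after all of its successors.
A: no outgoing edge → L
D: no outgoing edge → L
H: can move to D, which is L ⇒ W
C: can move to D, which is L ⇒ W
G: can move to D, which is L ⇒ W
E: can move to D, which is L ⇒ W
B: the only move is to C(W), a W ⇒ L
F: can move to B, which is L ⇒ W
The losing starting vertices are exactly the entries labelled L in this table (3 of them).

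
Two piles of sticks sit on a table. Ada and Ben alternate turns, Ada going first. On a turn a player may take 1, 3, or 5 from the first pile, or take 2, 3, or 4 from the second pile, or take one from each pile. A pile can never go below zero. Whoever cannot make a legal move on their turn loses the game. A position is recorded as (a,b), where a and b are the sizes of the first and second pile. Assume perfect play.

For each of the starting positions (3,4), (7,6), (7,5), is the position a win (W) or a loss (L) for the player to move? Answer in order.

(3,4): L, (7,6): W, (7,5): W

Use the standard recursion: the mover loses at a terminal position; elsewhere, the mover wins exactly when some move hands the opponent an L position.
No move ever increases a pile, so every position that can arise here has a ≤ 7 and b ≤ 6; it is enough to label the cells with 0 ≤ a ≤ 7 and 0 ≤ b ≤ 6.
Every move lowers a or b (never raises either), so fill the grid row by row in increasing a, and left to right within a row: each cell's successors are then already labelled.
      b=0  b=1  b=2  b=3  b=4  b=5  b=6
a=0:    L    L    W    W    W    W    L
a=1:    W    W    W    L    L    W    W
a=2:    L    L    W    W    W    W    L
a=3:    W    W    W    L    L    W    W
a=4:    L    L    W    W    W    W    L
a=5:    W    W    W    L    L    W    W
a=6:    L    L    W    W    W    W    L
a=7:    W    W    W    L    L    W    W
Cells with no legal move (terminal, hence L): (0,0), (0,1).
The remaining L cells, each justified by listing all of its moves:
(0,6): only reaches (0,4)(W), (0,3)(W), (0,2)(W), all W → L
(1,3): only reaches (0,3)(W), (1,1)(W), (1,0)(W), (0,2)(W), all W → L
(1,4): only reaches (0,4)(W), (1,2)(W), (1,1)(W), (1,0)(W), (0,3)(W), all W → L
(2,0): only reaches (1,0)(W), which is W → L
(2,1): only reaches (1,1)(W), (1,0)(W), all W → L
(2,6): only reaches (1,6)(W), (2,4)(W), (2,3)(W), (2,2)(W), (1,5)(W), all W → L
(3,3): only reaches (2,3)(W), (0,3)(W), (3,1)(W), (3,0)(W), (2,2)(W), all W → L
(3,4): only reaches (2,4)(W), (0,4)(W), (3,2)(W), (3,1)(W), (3,0)(W), (2,3)(W), all W → L
(4,0): only reaches (3,0)(W), (1,0)(W), all W → L
(4,1): only reaches (3,1)(W), (1,1)(W), (3,0)(W), all W → L
(4,6): only reaches (3,6)(W), (1,6)(W), (4,4)(W), (4,3)(W), (4,2)(W), (3,5)(W), all W → L
(5,3): only reaches (4,3)(W), (2,3)(W), (0,3)(W), (5,1)(W), (5,0)(W), (4,2)(W), all W → L
(5,4): only reaches (4,4)(W), (2,4)(W), (0,4)(W), (5,2)(W), (5,1)(W), (5,0)(W), (4,3)(W), all W → L
(6,0): only reaches (5,0)(W), (3,0)(W), (1,0)(W), all W → L
(6,1): only reaches (5,1)(W), (3,1)(W), (1,1)(W), (5,0)(W), all W → L
(6,6): only reaches (5,6)(W), (3,6)(W), (1,6)(W), (6,4)(W), (6,3)(W), (6,2)(W), (5,5)(W), all W → L
(7,3): only reaches (6,3)(W), (4,3)(W), (2,3)(W), (7,1)(W), (7,0)(W), (6,2)(W), all W → L
(7,4): only reaches (6,4)(W), (4,4)(W), (2,4)(W), (7,2)(W), (7,1)(W), (7,0)(W), (6,3)(W), all W → L
Every other cell has at least one move into one of the L cells above, so it is W.
(3,4): one of the L cells justified above, so L
(7,6): the move to (6,6) reaches an L cell, so W
(7,5): the move to (7,3) reaches an L cell, so W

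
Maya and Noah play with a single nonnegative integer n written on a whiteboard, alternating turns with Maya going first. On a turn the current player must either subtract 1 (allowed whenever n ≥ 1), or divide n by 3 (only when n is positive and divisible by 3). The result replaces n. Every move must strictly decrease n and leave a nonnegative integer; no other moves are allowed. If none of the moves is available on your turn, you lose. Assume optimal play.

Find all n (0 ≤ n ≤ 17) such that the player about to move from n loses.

0, 2, 4, 7, 9, 11, 13, 15, 17

Label each position W (a win for the player to move) or L (a loss). A position with no legal move is L; any other position is W exactly when some move reaches an L, and L when every move reaches a W.
n=0: no move → L
n=1: reaches L-position 0 → W
n=2: only reaches 1(W), which is W → L
n=3: reaches L-position 2 → W
n=4: only reaches 3(W), which is W → L
n=5: reaches L-position 4 → W
n=6: reaches L-position 2 → W
n=7: only reaches 6(W), which is W → L
n=8: reaches L-position 7 → W
n=9: only reaches 3(W), 8(W), all W → L
n=10: reaches L-position 9 → W
n=11: only reaches 10(W), which is W → L
n=12: reaches L-position 4 → W
n=13: only reaches 12(W), which is W → L
n=14: reaches L-position 13 → W
n=15: only reaches 5(W), 14(W), all W → L
n=16: reaches L-position 15 → W
n=17: only reaches 16(W), which is W → L
The losing starting values of n are exactly the entries labelled L in this table (9 of them).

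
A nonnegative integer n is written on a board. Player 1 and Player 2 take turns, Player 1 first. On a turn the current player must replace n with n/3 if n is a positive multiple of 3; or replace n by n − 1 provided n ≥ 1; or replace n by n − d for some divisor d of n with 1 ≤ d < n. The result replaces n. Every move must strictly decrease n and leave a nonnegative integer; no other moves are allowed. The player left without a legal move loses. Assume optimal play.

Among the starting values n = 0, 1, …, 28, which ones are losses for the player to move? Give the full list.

Build the W/L table. Terminal = L. A non-terminal position is W if it has a move to some L; otherwise it is L.
n=0: no move → L
n=1: W (go to 0, an L position)
n=2: L (sole option 1(W) is W)
n=3: W (go to 2, an L position)
n=4: W (go to 2, an L position)
n=5: L (sole option 4(W) is W)
n=6: W (go to 2, an L position)
n=7: L (sole option 6(W) is W)
n=8: W (go to 7, an L position)
n=9: L (options 3(W), 6(W), 8(W) are all W)
n=10: W (go to 5, an L position)
n=11: L (sole option 10(W) is W)
n=12: W (go to 9, an L position)
n=13: L (sole option 12(W) is W)
n=14: W (go to 7, an L position)
n=15: W (go to 5, an L position)
n=16: L (options 8(W), 12(W), 14(W), 15(W) are all W)
n=17: W (go to 16, an L position)
n=18: W (go to 9, an L position)
n=19: L (sole option 18(W) is W)
n=20: W (go to 16, an L position)
n=21: W (go to 7, an L position)
n=22: W (go to 11, an L position)
n=23: L (sole option 22(W) is W)
n=24: W (go to 16, an L position)
n=25: L (options 20(W), 24(W) are all W)
n=26: W (go to 13, an L position)
n=27: W (go to 9, an L position)
n=28: L (options 14(W), 21(W), 24(W), 26(W), 27(W) are all W)
The losing starting values of n are exactly the entries labelled L in this table (12 of them).

0, 2, 5, 7, 9, 11, 13, 16, 19, 23, 25, 28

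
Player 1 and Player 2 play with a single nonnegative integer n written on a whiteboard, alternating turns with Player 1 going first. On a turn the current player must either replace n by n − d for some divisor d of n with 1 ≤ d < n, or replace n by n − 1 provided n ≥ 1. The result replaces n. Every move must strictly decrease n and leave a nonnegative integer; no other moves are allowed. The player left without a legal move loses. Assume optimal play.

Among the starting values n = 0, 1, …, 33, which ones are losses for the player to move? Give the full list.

Compute win/loss labels from the base case upward. A position with no move is L. Any other position is W if it can reach an L in one move, else L.
n=0: no move → L
n=1: can move to 0, which is L ⇒ W
n=2: the only move is to 1(W), a W ⇒ L
n=3: can move to 2, which is L ⇒ W
n=4: can move to 2, which is L ⇒ W
n=5: the only move is to 4(W), a W ⇒ L
n=6: can move to 5, which is L ⇒ W
n=7: the only move is to 6(W), a W ⇒ L
n=8: can move to 7, which is L ⇒ W
n=9: moves to 6(W), 8(W); every one is W ⇒ L
n=10: can move to 5, which is L ⇒ W
n=11: the only move is to 10(W), a W ⇒ L
n=12: can move to 9, which is L ⇒ W
n=13: the only move is to 12(W), a W ⇒ L
n=14: can move to 7, which is L ⇒ W
n=15: moves to 10(W), 12(W), 14(W); every one is W ⇒ L
n=16: can move to 15, which is L ⇒ W
n=17: the only move is to 16(W), a W ⇒ L
n=18: can move to 9, which is L ⇒ W
n=19: the only move is to 18(W), a W ⇒ L
n=20: can move to 15, which is L ⇒ W
n=21: moves to 14(W), 18(W), 20(W); every one is W ⇒ L
n=22: can move to 11, which is L ⇒ W
n=23: the only move is to 22(W), a W ⇒ L
n=24: can move to 21, which is L ⇒ W
n=25: moves to 20(W), 24(W); every one is W ⇒ L
n=26: can move to 13, which is L ⇒ W
n=27: moves to 18(W), 24(W), 26(W); every one is W ⇒ L
n=28: can move to 21, which is L ⇒ W
n=29: the only move is to 28(W), a W ⇒ L
n=30: can move to 15, which is L ⇒ W
n=31: the only move is to 30(W), a W ⇒ L
n=32: can move to 31, which is L ⇒ W
n=33: moves to 22(W), 30(W), 32(W); every one is W ⇒ L
Reading off the rows marked L gives the requested list; there are 17 such values of n.

0, 2, 5, 7, 9, 11, 13, 15, 17, 19, 21, 23, 25, 27, 29, 31, 33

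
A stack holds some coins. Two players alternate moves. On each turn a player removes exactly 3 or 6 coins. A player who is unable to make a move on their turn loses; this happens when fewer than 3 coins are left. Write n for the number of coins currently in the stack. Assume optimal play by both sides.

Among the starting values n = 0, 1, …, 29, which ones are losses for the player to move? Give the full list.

Positions with no move are L. A position that does have a move is losing for the player to move precisely when every available move leads to a winning position for the opponent. Fill in the labels:
n=0: no move → L
n=1: no move → L
n=2: no move → L
n=3: W (go to 0, an L position)
n=4: W (go to 1, an L position)
n=5: W (go to 2, an L position)
n=6: W (go to 0, an L position)
n=7: W (go to 1, an L position)
n=8: W (go to 2, an L position)
n=9: L (options 6(W), 3(W) are all W)
n=10: L (options 7(W), 4(W) are all W)
n=11: L (options 8(W), 5(W) are all W)
n=12: W (go to 9, an L position)
n=13: W (go to 10, an L position)
n=14: W (go to 11, an L position)
n=15: W (go to 9, an L position)
n=16: W (go to 10, an L position)
n=17: W (go to 11, an L position)
n=18: L (options 15(W), 12(W) are all W)
n=19: L (options 16(W), 13(W) are all W)
n=20: L (options 17(W), 14(W) are all W)
n=21: W (go to 18, an L position)
n=22: W (go to 19, an L position)
n=23: W (go to 20, an L position)
n=24: W (go to 18, an L position)
n=25: W (go to 19, an L position)
n=26: W (go to 20, an L position)
n=27: L (options 24(W), 21(W) are all W)
n=28: L (options 25(W), 22(W) are all W)
n=29: L (options 26(W), 23(W) are all W)
Reading off the rows marked L gives the requested list; there are 12 such values of n.

0, 1, 2, 9, 10, 11, 18, 19, 20, 27, 28, 29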